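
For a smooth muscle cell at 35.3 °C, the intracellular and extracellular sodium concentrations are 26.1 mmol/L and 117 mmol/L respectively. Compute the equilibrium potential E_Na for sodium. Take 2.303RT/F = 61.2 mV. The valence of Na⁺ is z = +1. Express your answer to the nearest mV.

40 mV

E = (61.2/z) · log₁₀([Na⁺]_out/[Na⁺]_in) with z = +1.
= (61.2/1) · log₁₀(117/26.1) = 61.20 · log₁₀(4.483)
= 61.20 · (0.6515) = 39.87 mV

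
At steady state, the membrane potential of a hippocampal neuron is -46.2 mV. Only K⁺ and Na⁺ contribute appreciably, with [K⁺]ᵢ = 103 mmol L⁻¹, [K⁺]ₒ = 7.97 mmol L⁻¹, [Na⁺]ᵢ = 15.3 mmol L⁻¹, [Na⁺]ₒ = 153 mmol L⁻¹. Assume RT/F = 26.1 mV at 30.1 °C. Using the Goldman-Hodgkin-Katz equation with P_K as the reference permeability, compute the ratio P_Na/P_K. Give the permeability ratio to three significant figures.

0.0636

Let α = P_Na/P_K. GHK: Vm = 26.1·ln[(Kₒ + α·Naₒ)/(Kᵢ + α·Naᵢ)].
e^(Vm/26.1) = e^(-46.2/26.1) = 0.17031
So 0.17031·(Kᵢ + α·Naᵢ) = Kₒ + α·Naₒ → α = (0.17031·103.0 − 7.97) / (153.0 − 0.17031·15.3)
α = (17.54 − 7.97) / (153.0 − 2.606) = 9.572/150.4 = 0.06365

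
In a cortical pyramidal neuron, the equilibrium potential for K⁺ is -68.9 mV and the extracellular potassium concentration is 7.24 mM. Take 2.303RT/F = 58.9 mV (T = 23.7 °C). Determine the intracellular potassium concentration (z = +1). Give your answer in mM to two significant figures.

Nernst: E = (58.9/1) · log₁₀([out]/[in]), so log₁₀([out]/[in]) = -68.9 × 1 / 58.9 = -1.1698.
[out]/[in] = 10^(-1.1698) = 0.06764.
[in] = 7.24 / 0.06764 = 107 mM.

110 mM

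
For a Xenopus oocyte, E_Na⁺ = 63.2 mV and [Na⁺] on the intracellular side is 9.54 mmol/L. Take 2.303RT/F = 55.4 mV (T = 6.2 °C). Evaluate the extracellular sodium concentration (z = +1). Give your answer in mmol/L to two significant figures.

130 mmol/L

Nernst: E = (55.4/1) · log₁₀([out]/[in]), so log₁₀([out]/[in]) = 63.2 × 1 / 55.4 = 1.1408.
[out]/[in] = 10^(1.1408) = 13.83.
[out] = 13.83 × 9.54 = 131.9 mmol/L.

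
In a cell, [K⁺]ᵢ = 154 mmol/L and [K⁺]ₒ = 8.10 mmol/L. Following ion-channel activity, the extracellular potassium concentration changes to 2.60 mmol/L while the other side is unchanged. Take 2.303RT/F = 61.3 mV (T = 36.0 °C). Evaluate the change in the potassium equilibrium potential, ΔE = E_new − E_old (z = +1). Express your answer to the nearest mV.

E_old = (61.3/1)·log₁₀(8.10/154) = -78.40 mV
E_new = (61.3/1)·log₁₀(2.60/154) = -108.66 mV
ΔE = -108.66 − (-78.40) = -30.25 mV

-30 mV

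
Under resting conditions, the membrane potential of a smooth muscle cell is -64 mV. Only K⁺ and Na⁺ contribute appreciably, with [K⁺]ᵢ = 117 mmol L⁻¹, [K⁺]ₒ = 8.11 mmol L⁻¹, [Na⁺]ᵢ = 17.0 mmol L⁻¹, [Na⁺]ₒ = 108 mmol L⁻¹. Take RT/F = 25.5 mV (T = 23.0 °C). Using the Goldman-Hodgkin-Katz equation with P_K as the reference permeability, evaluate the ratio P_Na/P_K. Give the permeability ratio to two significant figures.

Let α = P_Na/P_K. GHK: Vm = 25.5·ln[(Kₒ + α·Naₒ)/(Kᵢ + α·Naᵢ)].
e^(Vm/25.5) = e^(-64.0/25.5) = 0.081284
So 0.081284·(Kᵢ + α·Naᵢ) = Kₒ + α·Naₒ → α = (0.081284·117.0 − 8.11) / (108.0 − 0.081284·17.0)
α = (9.51 − 8.11) / (108.0 − 1.382) = 1.4/106.6 = 0.01313

0.013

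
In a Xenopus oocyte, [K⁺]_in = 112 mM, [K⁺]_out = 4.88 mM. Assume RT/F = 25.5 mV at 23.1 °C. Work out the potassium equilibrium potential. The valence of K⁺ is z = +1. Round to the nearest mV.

E = (25.5/z) · ln([K⁺]_out/[K⁺]_in) with z = +1.
= (25.5/1) · ln(4.88/112) = 25.50 · ln(0.04357)
= 25.50 · (-3.1334) = -79.90 mV

-80 mV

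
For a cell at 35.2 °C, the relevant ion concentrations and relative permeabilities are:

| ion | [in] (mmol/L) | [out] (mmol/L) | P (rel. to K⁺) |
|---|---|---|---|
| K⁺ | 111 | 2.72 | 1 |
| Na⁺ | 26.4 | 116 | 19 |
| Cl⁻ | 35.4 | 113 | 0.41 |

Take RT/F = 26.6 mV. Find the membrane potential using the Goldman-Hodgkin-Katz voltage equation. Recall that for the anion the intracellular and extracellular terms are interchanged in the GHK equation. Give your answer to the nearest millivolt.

32 mV

Vm = 26.6 · ln[(Σ P·[cation]ₒ + Σ P·[anion]ᵢ) / (Σ P·[cation]ᵢ + Σ P·[anion]ₒ)]
Numerator = 1×2.72 + 19×116 + 0.41×35.4 = 2221
Denominator = 1×111 + 19×26.4 + 0.41×113 = 658.9
Vm = 26.6 · ln(3.371) = 26.6 × (1.2152) = 32.32 mV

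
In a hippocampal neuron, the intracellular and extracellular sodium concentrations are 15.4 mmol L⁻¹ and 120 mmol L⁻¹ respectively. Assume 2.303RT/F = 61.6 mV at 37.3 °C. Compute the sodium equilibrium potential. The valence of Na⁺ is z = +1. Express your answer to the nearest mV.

E = (61.6/z) · log₁₀([Na⁺]_out/[Na⁺]_in) with z = +1.
= (61.6/1) · log₁₀(120/15.4) = 61.60 · log₁₀(7.792)
= 61.60 · (0.8917) = 54.93 mV

55 mV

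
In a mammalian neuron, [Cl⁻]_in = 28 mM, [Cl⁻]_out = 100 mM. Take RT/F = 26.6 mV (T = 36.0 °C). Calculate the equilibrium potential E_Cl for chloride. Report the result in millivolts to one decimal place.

-33.9 mV

E = (26.6/z) · ln([Cl⁻]_out/[Cl⁻]_in) with z = -1.
For an anion, dividing by z = -1 reverses the sign.
= (26.6/-1) · ln(100/28) = -26.60 · ln(3.571)
= -26.60 · (1.2730) = -33.86 mV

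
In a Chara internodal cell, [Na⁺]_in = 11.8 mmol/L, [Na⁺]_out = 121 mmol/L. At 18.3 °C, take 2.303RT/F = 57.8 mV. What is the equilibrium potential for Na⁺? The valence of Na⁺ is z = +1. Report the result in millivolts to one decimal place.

58.4 mV

E = (57.8/z) · log₁₀([Na⁺]_out/[Na⁺]_in) with z = +1.
= (57.8/1) · log₁₀(121/11.8) = 57.80 · log₁₀(10.25)
= 57.80 · (1.0109) = 58.43 mV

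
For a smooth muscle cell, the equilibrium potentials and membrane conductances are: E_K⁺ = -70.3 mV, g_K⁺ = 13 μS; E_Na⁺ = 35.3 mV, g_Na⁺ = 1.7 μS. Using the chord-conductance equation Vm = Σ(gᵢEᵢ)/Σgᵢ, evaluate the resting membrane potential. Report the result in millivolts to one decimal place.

-58.1 mV

Σ gᵢEᵢ = 13·(-70.3) + 1.7·(35.3) = -853.89
Σ gᵢ = 13 + 1.7 = 14.7
Vm = -853.89 / 14.7 = -58.09 mV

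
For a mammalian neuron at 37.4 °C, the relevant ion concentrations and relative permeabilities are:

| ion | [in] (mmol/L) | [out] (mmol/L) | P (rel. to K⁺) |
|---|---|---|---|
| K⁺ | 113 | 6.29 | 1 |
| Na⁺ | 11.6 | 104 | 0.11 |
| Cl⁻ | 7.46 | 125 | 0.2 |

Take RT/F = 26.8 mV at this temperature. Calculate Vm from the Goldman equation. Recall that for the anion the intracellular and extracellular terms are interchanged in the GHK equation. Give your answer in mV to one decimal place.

Vm = 26.8 · ln[(Σ P·[cation]ₒ + Σ P·[anion]ᵢ) / (Σ P·[cation]ᵢ + Σ P·[anion]ₒ)]
Numerator = 1×6.29 + 0.11×104 + 0.2×7.46 = 19.22
Denominator = 1×113 + 0.11×11.6 + 0.2×125 = 139.3
Vm = 26.8 · ln(0.13801) = 26.8 × (-1.9804) = -53.07 mV

-53.1 mV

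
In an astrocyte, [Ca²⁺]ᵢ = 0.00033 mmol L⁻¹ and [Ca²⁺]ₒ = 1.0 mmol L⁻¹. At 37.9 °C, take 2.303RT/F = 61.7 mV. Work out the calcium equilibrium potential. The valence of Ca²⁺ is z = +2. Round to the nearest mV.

E = (61.7/z) · log₁₀([Ca²⁺]_out/[Ca²⁺]_in) with z = +2.
= (61.7/2) · log₁₀(1.0/0.00033) = 30.85 · log₁₀(3030)
= 30.85 · (3.4815) = 107.40 mV

107 mV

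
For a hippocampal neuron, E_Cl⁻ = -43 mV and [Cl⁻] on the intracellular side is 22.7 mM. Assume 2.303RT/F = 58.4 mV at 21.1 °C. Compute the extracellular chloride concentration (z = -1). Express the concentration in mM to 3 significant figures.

124 mM

Nernst: E = (58.4/-1) · log₁₀([out]/[in]), so log₁₀([out]/[in]) = -43.0 × -1 / 58.4 = 0.7363.
[out]/[in] = 10^(0.7363) = 5.449.
[out] = 5.449 × 22.7 = 123.7 mM.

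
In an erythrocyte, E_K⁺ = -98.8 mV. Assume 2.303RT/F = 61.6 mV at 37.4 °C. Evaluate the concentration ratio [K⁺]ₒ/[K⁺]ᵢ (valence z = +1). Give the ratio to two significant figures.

0.025

log₁₀([out]/[in]) = E·z/(61.6) = -98.8 × 1 / 61.6 = -1.6039
[out]/[in] = 10^(-1.6039) = 0.02489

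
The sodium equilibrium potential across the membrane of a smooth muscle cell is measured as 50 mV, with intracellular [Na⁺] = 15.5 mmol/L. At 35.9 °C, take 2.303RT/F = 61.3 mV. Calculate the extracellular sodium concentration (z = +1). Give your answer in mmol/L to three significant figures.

Nernst: E = (61.3/1) · log₁₀([out]/[in]), so log₁₀([out]/[in]) = 50.0 × 1 / 61.3 = 0.8157.
[out]/[in] = 10^(0.8157) = 6.541.
[out] = 6.541 × 15.5 = 101.4 mmol/L.

101 mmol/L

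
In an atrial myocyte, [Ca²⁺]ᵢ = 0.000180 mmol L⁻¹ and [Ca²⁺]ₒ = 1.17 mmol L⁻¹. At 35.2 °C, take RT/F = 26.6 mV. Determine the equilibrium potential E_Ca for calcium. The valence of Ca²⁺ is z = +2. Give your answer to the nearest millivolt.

117 mV

E = (26.6/z) · ln([Ca²⁺]_out/[Ca²⁺]_in) with z = +2.
= (26.6/2) · ln(1.17/0.000180) = 13.30 · ln(6500)
= 13.30 · (8.7796) = 116.77 mV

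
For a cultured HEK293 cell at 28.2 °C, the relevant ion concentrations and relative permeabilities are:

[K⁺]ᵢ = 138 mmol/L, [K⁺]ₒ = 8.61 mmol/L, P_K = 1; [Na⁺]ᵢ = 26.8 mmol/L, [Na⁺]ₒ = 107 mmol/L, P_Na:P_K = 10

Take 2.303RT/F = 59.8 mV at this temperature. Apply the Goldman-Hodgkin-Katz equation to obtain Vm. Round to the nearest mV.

25 mV

Vm = 59.8 · log₁₀[(Σ P·[cation]ₒ + Σ P·[anion]ᵢ) / (Σ P·[cation]ᵢ + Σ P·[anion]ₒ)]
Numerator = 1×8.61 + 10×107 = 1079
Denominator = 1×138 + 10×26.8 = 406
Vm = 59.8 · log₁₀(2.6567) = 59.8 × (0.4243) = 25.38 mV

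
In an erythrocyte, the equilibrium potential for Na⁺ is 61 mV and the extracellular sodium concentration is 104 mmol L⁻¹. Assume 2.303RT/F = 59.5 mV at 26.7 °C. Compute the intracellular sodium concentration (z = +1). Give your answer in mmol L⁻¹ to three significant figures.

Nernst: E = (59.5/1) · log₁₀([out]/[in]), so log₁₀([out]/[in]) = 61.0 × 1 / 59.5 = 1.0252.
[out]/[in] = 10^(1.0252) = 10.6.
[in] = 104 / 10.6 = 9.813 mmol L⁻¹.

9.81 mmol L⁻¹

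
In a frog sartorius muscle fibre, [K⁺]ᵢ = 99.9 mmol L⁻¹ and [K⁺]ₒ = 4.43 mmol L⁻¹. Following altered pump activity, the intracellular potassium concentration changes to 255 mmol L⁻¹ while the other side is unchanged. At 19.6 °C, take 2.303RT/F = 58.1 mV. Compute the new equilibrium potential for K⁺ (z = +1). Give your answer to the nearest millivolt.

-102 mV

After the shift: [K⁺]_out = 4.43, [K⁺]_in = 255 mmol L⁻¹.
E_new = (58.1/1)·log₁₀(4.43/255) = 58.10 · (-1.7601) = -102.26 mV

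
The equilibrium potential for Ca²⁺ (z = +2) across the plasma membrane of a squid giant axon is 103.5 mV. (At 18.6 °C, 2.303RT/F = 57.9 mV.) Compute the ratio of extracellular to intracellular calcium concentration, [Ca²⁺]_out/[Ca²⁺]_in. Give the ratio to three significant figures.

log₁₀([out]/[in]) = E·z/(57.9) = 103.5 × 2 / 57.9 = 3.5751
[out]/[in] = 10^(3.5751) = 3759

3760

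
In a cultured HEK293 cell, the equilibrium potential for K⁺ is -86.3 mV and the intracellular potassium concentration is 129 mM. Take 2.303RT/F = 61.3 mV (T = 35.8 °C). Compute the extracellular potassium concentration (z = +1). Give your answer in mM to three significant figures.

Nernst: E = (61.3/1) · log₁₀([out]/[in]), so log₁₀([out]/[in]) = -86.3 × 1 / 61.3 = -1.4078.
[out]/[in] = 10^(-1.4078) = 0.0391.
[out] = 0.0391 × 129 = 5.044 mM.

5.04 mM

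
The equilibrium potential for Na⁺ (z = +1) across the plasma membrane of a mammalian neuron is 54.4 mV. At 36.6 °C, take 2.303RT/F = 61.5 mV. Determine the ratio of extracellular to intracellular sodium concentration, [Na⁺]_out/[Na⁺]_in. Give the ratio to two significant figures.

log₁₀([out]/[in]) = E·z/(61.5) = 54.4 × 1 / 61.5 = 0.8846
[out]/[in] = 10^(0.8846) = 7.666

7.7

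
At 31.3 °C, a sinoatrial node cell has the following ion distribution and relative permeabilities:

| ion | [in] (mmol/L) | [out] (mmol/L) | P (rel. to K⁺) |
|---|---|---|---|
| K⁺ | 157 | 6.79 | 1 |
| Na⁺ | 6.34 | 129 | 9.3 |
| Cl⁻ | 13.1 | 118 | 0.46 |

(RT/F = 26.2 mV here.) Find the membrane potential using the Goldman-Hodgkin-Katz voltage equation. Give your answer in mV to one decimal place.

39.3 mV

Vm = 26.2 · ln[(Σ P·[cation]ₒ + Σ P·[anion]ᵢ) / (Σ P·[cation]ᵢ + Σ P·[anion]ₒ)]
Numerator = 1×6.79 + 9.3×129 + 0.46×13.1 = 1213
Denominator = 1×157 + 9.3×6.34 + 0.46×118 = 270.2
Vm = 26.2 · ln(4.4868) = 26.2 × (1.5011) = 39.33 mV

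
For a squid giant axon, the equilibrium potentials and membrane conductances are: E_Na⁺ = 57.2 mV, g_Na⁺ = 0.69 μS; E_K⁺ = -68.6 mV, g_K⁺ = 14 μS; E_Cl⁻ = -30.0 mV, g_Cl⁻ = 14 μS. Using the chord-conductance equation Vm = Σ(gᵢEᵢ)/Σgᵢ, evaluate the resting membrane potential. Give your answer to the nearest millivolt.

-47 mV

Σ gᵢEᵢ = 0.69·(57.2) + 14·(-68.6) + 14·(-30.0) = -1340.93
Σ gᵢ = 0.69 + 14 + 14 = 28.69
Vm = -1340.93 / 28.69 = -46.74 mV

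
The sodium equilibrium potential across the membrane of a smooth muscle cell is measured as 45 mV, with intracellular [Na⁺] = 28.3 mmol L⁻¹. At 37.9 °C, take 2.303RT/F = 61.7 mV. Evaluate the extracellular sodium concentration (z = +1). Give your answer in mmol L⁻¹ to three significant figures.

Nernst: E = (61.7/1) · log₁₀([out]/[in]), so log₁₀([out]/[in]) = 45.0 × 1 / 61.7 = 0.7293.
[out]/[in] = 10^(0.7293) = 5.362.
[out] = 5.362 × 28.3 = 151.7 mmol L⁻¹.

152 mmol L⁻¹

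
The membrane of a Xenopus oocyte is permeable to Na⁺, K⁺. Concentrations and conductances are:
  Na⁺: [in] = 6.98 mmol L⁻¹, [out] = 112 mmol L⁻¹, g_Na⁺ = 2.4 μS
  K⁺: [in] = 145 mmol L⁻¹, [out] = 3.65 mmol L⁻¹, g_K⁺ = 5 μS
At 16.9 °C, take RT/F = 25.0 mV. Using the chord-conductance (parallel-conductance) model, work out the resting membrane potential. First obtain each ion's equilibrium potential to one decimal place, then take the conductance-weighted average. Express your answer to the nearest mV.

E_Na⁺ = (25.0/1)·ln(112/6.98) = 69.4 mV
E_K⁺ = (25.0/1)·ln(3.65/145) = -92.1 mV
Vm = (Σ gᵢEᵢ)/(Σ gᵢ) = (2.4·69.4 + 5·-92.1) / (2.4 + 5)
= -293.94 / 7.4 = -39.72 mV

-40 mV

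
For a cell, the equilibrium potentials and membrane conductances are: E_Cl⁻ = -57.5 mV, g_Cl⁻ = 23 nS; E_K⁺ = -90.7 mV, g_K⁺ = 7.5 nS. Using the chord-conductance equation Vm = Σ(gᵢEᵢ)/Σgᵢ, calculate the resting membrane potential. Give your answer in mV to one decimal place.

-65.7 mV

Σ gᵢEᵢ = 23·(-57.5) + 7.5·(-90.7) = -2002.75
Σ gᵢ = 23 + 7.5 = 30.5
Vm = -2002.75 / 30.5 = -65.66 mV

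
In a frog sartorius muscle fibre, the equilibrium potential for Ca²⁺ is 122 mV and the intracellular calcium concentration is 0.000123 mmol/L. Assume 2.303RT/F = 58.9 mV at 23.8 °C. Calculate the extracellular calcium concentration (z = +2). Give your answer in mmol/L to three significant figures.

Nernst: E = (58.9/2) · log₁₀([out]/[in]), so log₁₀([out]/[in]) = 122.0 × 2 / 58.9 = 4.1426.
[out]/[in] = 10^(4.1426) = 1.389e+04.
[out] = 1.389e+04 × 0.000123 = 1.708 mmol/L.

1.71 mmol/L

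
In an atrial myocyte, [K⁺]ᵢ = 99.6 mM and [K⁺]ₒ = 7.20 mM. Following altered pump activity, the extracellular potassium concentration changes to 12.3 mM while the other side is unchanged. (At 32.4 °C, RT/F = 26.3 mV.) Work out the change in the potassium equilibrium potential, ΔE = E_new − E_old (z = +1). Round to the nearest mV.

E_old = (26.3/1)·ln(7.20/99.6) = -69.09 mV
E_new = (26.3/1)·ln(12.3/99.6) = -55.01 mV
ΔE = -55.01 − (-69.09) = 14.08 mV

14 mV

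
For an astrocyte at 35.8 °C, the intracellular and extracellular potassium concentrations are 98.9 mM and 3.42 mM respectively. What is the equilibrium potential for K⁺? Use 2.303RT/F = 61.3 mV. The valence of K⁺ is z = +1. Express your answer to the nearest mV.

E = (61.3/z) · log₁₀([K⁺]_out/[K⁺]_in) with z = +1.
= (61.3/1) · log₁₀(3.42/98.9) = 61.30 · log₁₀(0.03458)
= 61.30 · (-1.4612) = -89.57 mV

-90 mV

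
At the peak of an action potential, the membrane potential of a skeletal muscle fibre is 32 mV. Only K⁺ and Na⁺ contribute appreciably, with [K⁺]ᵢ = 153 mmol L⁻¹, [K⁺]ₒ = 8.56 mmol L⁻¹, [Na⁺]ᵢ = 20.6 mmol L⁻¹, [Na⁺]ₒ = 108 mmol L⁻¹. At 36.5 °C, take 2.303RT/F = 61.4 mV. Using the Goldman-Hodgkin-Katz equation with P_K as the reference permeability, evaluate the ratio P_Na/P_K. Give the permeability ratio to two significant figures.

Let α = P_Na/P_K. GHK: Vm = 61.4·log₁₀[(Kₒ + α·Naₒ)/(Kᵢ + α·Naᵢ)].
10^(Vm/61.4) = 10^(32.0/61.4) = 3.3203
So 3.3203·(Kᵢ + α·Naᵢ) = Kₒ + α·Naₒ → α = (3.3203·153.0 − 8.56) / (108.0 − 3.3203·20.6)
α = (508 − 8.56) / (108.0 − 68.4) = 499.4/39.6 = 12.61

13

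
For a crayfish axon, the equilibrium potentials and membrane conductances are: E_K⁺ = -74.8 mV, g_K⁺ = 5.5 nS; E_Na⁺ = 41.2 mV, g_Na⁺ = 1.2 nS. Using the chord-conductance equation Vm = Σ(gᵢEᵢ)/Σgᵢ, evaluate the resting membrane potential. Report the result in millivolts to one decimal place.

Σ gᵢEᵢ = 5.5·(-74.8) + 1.2·(41.2) = -361.96
Σ gᵢ = 5.5 + 1.2 = 6.7
Vm = -361.96 / 6.7 = -54.02 mV

-54.0 mV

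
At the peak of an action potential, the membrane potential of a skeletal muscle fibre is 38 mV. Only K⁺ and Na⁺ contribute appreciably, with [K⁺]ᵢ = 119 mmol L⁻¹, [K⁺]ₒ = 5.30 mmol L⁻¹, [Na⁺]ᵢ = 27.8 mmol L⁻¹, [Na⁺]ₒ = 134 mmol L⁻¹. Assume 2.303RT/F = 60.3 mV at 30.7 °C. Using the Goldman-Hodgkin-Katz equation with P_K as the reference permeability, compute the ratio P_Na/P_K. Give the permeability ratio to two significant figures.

33

Let α = P_Na/P_K. GHK: Vm = 60.3·log₁₀[(Kₒ + α·Naₒ)/(Kᵢ + α·Naᵢ)].
10^(Vm/60.3) = 10^(38.0/60.3) = 4.2676
So 4.2676·(Kᵢ + α·Naᵢ) = Kₒ + α·Naₒ → α = (4.2676·119.0 − 5.3) / (134.0 − 4.2676·27.8)
α = (507.8 − 5.3) / (134.0 − 118.6) = 502.5/15.36 = 32.72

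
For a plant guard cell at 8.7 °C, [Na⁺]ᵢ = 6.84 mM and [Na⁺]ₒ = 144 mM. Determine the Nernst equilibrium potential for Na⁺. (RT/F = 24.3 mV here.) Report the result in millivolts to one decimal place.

74.0 mV

E = (24.3/z) · ln([Na⁺]_out/[Na⁺]_in) with z = +1.
= (24.3/1) · ln(144/6.84) = 24.30 · ln(21.05)
= 24.30 · (3.0470) = 74.04 mV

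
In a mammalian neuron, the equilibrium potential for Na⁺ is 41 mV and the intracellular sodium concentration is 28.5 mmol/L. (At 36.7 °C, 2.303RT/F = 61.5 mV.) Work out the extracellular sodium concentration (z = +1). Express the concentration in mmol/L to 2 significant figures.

130 mmol/L

Nernst: E = (61.5/1) · log₁₀([out]/[in]), so log₁₀([out]/[in]) = 41.0 × 1 / 61.5 = 0.6667.
[out]/[in] = 10^(0.6667) = 4.642.
[out] = 4.642 × 28.5 = 132.3 mmol/L.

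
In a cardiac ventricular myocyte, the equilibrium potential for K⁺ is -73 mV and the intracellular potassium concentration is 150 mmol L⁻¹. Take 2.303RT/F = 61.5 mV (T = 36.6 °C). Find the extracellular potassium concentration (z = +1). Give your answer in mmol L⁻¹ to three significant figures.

Nernst: E = (61.5/1) · log₁₀([out]/[in]), so log₁₀([out]/[in]) = -73.0 × 1 / 61.5 = -1.1870.
[out]/[in] = 10^(-1.1870) = 0.06501.
[out] = 0.06501 × 150 = 9.752 mmol L⁻¹.

9.75 mmol L⁻¹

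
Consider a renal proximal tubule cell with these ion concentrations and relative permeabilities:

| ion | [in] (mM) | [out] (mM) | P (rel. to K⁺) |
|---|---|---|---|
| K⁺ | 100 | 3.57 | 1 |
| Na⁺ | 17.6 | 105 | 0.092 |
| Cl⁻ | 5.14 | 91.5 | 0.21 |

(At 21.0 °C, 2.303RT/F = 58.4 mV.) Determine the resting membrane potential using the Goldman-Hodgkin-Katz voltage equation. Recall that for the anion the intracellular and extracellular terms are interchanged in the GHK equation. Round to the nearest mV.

-54 mV

Vm = 58.4 · log₁₀[(Σ P·[cation]ₒ + Σ P·[anion]ᵢ) / (Σ P·[cation]ᵢ + Σ P·[anion]ₒ)]
Numerator = 1×3.57 + 0.092×105 + 0.21×5.14 = 14.31
Denominator = 1×100 + 0.092×17.6 + 0.21×91.5 = 120.8
Vm = 58.4 · log₁₀(0.11842) = 58.4 × (-0.9266) = -54.11 mV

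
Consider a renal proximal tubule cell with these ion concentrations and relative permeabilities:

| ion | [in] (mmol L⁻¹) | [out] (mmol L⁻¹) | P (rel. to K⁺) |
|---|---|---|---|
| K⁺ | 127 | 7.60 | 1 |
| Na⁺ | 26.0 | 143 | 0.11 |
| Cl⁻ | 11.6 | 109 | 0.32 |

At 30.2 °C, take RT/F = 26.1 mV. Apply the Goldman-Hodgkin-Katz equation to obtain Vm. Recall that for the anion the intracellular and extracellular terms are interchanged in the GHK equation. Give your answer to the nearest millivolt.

Vm = 26.1 · ln[(Σ P·[cation]ₒ + Σ P·[anion]ᵢ) / (Σ P·[cation]ᵢ + Σ P·[anion]ₒ)]
Numerator = 1×7.60 + 0.11×143 + 0.32×11.6 = 27.04
Denominator = 1×127 + 0.11×26.0 + 0.32×109 = 164.7
Vm = 26.1 · ln(0.16415) = 26.1 × (-1.8070) = -47.16 mV

-47 mV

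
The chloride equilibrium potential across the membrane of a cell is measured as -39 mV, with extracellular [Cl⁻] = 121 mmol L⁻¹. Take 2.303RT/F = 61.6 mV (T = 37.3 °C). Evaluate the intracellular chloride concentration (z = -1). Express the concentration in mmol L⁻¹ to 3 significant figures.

Nernst: E = (61.6/-1) · log₁₀([out]/[in]), so log₁₀([out]/[in]) = -39.0 × -1 / 61.6 = 0.6331.
[out]/[in] = 10^(0.6331) = 4.297.
[in] = 121 / 4.297 = 28.16 mmol L⁻¹.

28.2 mmol L⁻¹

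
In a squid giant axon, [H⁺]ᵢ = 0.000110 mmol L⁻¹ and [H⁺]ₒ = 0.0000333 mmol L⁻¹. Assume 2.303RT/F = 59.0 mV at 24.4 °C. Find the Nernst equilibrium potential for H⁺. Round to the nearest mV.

E = (59.0/z) · log₁₀([H⁺]_out/[H⁺]_in) with z = +1.
= (59.0/1) · log₁₀(0.0000333/0.000110) = 59.00 · log₁₀(0.3027)
= 59.00 · (-0.5189) = -30.62 mV

-31 mV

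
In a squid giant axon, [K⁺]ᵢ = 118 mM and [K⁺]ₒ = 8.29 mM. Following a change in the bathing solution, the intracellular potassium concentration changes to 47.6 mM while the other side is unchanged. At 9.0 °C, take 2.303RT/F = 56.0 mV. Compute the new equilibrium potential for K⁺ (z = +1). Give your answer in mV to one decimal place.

After the shift: [K⁺]_out = 8.29, [K⁺]_in = 47.6 mM.
E_new = (56.0/1)·log₁₀(8.29/47.6) = 56.00 · (-0.7591) = -42.51 mV

-42.5 mV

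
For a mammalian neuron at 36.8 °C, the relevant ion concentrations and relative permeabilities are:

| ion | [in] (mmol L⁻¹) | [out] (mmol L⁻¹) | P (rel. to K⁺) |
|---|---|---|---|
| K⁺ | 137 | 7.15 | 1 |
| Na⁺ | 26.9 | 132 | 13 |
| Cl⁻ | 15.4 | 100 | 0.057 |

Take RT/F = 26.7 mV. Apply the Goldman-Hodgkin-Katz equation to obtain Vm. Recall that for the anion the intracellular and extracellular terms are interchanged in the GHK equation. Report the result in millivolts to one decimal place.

Vm = 26.7 · ln[(Σ P·[cation]ₒ + Σ P·[anion]ᵢ) / (Σ P·[cation]ᵢ + Σ P·[anion]ₒ)]
Numerator = 1×7.15 + 13×132 + 0.057×15.4 = 1724
Denominator = 1×137 + 13×26.9 + 0.057×100 = 492.4
Vm = 26.7 · ln(3.5013) = 26.7 × (1.2531) = 33.46 mV

33.5 mV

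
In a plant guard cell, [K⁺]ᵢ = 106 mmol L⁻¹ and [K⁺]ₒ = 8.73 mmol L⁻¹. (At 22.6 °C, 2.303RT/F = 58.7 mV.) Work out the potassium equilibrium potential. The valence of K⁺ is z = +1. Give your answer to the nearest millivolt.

E = (58.7/z) · log₁₀([K⁺]_out/[K⁺]_in) with z = +1.
= (58.7/1) · log₁₀(8.73/106) = 58.70 · log₁₀(0.08236)
= 58.70 · (-1.0843) = -63.65 mV

-64 mV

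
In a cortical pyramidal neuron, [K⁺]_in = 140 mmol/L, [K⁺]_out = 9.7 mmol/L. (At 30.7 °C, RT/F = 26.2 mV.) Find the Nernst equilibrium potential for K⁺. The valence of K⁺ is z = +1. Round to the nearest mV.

E = (26.2/z) · ln([K⁺]_out/[K⁺]_in) with z = +1.
= (26.2/1) · ln(9.7/140) = 26.20 · ln(0.06929)
= 26.20 · (-2.6695) = -69.94 mV

-70 mV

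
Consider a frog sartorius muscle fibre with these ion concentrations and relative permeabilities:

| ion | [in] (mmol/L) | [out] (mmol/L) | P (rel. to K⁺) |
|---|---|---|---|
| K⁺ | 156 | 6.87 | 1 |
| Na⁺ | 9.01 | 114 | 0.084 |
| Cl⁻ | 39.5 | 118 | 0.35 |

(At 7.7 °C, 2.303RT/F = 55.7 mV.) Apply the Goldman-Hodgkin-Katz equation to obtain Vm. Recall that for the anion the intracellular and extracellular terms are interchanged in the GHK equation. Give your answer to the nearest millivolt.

-45 mV

Vm = 55.7 · log₁₀[(Σ P·[cation]ₒ + Σ P·[anion]ᵢ) / (Σ P·[cation]ᵢ + Σ P·[anion]ₒ)]
Numerator = 1×6.87 + 0.084×114 + 0.35×39.5 = 30.27
Denominator = 1×156 + 0.084×9.01 + 0.35×118 = 198.1
Vm = 55.7 · log₁₀(0.15284) = 55.7 × (-0.8158) = -45.44 mV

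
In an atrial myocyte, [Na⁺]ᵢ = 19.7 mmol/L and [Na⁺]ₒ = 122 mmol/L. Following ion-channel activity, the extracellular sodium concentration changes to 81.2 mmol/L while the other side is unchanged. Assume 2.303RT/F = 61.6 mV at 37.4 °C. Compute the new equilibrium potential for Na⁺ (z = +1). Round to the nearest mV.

After the shift: [Na⁺]_out = 81.2, [Na⁺]_in = 19.7 mmol/L.
E_new = (61.6/1)·log₁₀(81.2/19.7) = 61.60 · (0.6151) = 37.89 mV

38 mV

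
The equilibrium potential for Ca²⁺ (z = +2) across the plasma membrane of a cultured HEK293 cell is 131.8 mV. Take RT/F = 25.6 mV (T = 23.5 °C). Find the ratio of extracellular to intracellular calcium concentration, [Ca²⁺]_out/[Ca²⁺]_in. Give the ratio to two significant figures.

ln([out]/[in]) = E·z/(25.6) = 131.8 × 2 / 25.6 = 10.2969
[out]/[in] = e^(10.2969) = 2.964e+04

30000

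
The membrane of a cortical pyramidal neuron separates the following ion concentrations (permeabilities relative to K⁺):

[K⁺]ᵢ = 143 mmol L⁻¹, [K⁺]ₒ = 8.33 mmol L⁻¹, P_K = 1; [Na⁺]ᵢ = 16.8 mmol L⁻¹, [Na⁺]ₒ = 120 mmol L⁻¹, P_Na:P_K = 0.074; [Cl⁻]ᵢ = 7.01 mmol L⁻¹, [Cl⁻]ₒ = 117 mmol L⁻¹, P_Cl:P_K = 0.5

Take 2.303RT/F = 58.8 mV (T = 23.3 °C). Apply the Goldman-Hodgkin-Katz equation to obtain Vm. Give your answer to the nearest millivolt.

Vm = 58.8 · log₁₀[(Σ P·[cation]ₒ + Σ P·[anion]ᵢ) / (Σ P·[cation]ᵢ + Σ P·[anion]ₒ)]
Numerator = 1×8.33 + 0.074×120 + 0.5×7.01 = 20.71
Denominator = 1×143 + 0.074×16.8 + 0.5×117 = 202.7
Vm = 58.8 · log₁₀(0.10217) = 58.8 × (-0.9907) = -58.25 mV

-58 mV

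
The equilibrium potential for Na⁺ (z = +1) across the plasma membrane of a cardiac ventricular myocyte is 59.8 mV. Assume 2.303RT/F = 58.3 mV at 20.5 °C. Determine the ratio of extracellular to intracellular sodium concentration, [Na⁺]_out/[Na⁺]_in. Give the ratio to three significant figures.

log₁₀([out]/[in]) = E·z/(58.3) = 59.8 × 1 / 58.3 = 1.0257
[out]/[in] = 10^(1.0257) = 10.61

10.6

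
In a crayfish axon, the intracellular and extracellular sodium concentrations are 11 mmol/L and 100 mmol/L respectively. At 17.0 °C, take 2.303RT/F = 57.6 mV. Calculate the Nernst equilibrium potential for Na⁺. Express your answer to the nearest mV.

55 mV

E = (57.6/z) · log₁₀([Na⁺]_out/[Na⁺]_in) with z = +1.
= (57.6/1) · log₁₀(100/11) = 57.60 · log₁₀(9.091)
= 57.60 · (0.9586) = 55.22 mV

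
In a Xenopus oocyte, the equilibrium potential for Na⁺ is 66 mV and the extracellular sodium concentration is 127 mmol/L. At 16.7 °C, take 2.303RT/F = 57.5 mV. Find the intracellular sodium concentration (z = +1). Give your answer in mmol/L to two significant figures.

9.0 mmol/L

Nernst: E = (57.5/1) · log₁₀([out]/[in]), so log₁₀([out]/[in]) = 66.0 × 1 / 57.5 = 1.1478.
[out]/[in] = 10^(1.1478) = 14.05.
[in] = 127 / 14.05 = 9.036 mmol/L.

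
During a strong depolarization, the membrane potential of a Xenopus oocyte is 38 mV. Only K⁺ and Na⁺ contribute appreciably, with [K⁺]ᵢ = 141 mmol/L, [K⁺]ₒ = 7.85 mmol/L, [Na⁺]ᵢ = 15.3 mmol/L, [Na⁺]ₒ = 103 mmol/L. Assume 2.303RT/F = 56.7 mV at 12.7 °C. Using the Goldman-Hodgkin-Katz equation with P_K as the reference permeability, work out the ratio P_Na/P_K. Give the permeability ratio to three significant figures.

20.8

Let α = P_Na/P_K. GHK: Vm = 56.7·log₁₀[(Kₒ + α·Naₒ)/(Kᵢ + α·Naᵢ)].
10^(Vm/56.7) = 10^(38.0/56.7) = 4.6794
So 4.6794·(Kᵢ + α·Naᵢ) = Kₒ + α·Naₒ → α = (4.6794·141.0 − 7.85) / (103.0 − 4.6794·15.3)
α = (659.8 − 7.85) / (103.0 − 71.6) = 652/31.4 = 20.76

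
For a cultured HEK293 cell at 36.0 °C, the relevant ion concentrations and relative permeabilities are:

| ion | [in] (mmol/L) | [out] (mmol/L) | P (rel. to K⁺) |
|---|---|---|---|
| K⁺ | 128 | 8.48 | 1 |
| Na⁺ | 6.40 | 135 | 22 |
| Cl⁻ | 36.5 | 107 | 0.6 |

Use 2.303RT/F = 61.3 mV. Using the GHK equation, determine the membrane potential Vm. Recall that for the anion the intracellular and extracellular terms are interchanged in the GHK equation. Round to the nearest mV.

59 mV

Vm = 61.3 · log₁₀[(Σ P·[cation]ₒ + Σ P·[anion]ᵢ) / (Σ P·[cation]ᵢ + Σ P·[anion]ₒ)]
Numerator = 1×8.48 + 22×135 + 0.6×36.5 = 3000
Denominator = 1×128 + 22×6.40 + 0.6×107 = 333
Vm = 61.3 · log₁₀(9.0102) = 61.3 × (0.9547) = 58.53 mV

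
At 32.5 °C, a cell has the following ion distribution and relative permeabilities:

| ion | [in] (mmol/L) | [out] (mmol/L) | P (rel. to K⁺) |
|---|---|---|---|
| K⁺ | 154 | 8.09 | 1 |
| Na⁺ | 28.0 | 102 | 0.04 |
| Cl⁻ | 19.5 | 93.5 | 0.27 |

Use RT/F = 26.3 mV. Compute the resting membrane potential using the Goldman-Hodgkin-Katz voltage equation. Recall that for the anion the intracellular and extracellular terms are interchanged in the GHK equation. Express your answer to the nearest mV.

Vm = 26.3 · ln[(Σ P·[cation]ₒ + Σ P·[anion]ᵢ) / (Σ P·[cation]ᵢ + Σ P·[anion]ₒ)]
Numerator = 1×8.09 + 0.04×102 + 0.27×19.5 = 17.44
Denominator = 1×154 + 0.04×28.0 + 0.27×93.5 = 180.4
Vm = 26.3 · ln(0.096665) = 26.3 × (-2.3365) = -61.45 mV

-61 mV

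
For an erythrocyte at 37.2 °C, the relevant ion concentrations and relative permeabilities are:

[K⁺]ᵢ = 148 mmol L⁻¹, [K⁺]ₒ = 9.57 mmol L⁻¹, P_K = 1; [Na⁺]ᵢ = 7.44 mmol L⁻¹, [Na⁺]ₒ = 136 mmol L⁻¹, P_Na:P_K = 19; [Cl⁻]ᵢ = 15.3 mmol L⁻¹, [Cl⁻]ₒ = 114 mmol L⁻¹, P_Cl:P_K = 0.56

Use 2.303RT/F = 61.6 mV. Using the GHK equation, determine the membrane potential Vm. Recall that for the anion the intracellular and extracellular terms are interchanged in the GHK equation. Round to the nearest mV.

Vm = 61.6 · log₁₀[(Σ P·[cation]ₒ + Σ P·[anion]ᵢ) / (Σ P·[cation]ᵢ + Σ P·[anion]ₒ)]
Numerator = 1×9.57 + 19×136 + 0.56×15.3 = 2602
Denominator = 1×148 + 19×7.44 + 0.56×114 = 353.2
Vm = 61.6 · log₁₀(7.3673) = 61.6 × (0.8673) = 53.43 mV

53 mV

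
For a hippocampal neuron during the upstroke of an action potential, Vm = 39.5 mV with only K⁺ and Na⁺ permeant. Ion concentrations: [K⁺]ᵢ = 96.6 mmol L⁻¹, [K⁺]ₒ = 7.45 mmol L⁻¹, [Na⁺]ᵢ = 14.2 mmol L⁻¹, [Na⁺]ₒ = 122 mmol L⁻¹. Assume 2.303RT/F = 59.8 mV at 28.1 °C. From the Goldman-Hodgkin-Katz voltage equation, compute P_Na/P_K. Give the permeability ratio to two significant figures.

Let α = P_Na/P_K. GHK: Vm = 59.8·log₁₀[(Kₒ + α·Naₒ)/(Kᵢ + α·Naᵢ)].
10^(Vm/59.8) = 10^(39.5/59.8) = 4.5765
So 4.5765·(Kᵢ + α·Naᵢ) = Kₒ + α·Naₒ → α = (4.5765·96.6 − 7.45) / (122.0 − 4.5765·14.2)
α = (442.1 − 7.45) / (122.0 − 64.99) = 434.6/57.01 = 7.623

7.6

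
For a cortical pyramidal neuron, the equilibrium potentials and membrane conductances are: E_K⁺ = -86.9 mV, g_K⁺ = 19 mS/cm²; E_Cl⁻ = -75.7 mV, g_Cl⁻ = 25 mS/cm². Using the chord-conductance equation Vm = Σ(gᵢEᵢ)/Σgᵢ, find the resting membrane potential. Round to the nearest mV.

-81 mV

Σ gᵢEᵢ = 19·(-86.9) + 25·(-75.7) = -3543.60
Σ gᵢ = 19 + 25 = 44
Vm = -3543.60 / 44 = -80.54 mV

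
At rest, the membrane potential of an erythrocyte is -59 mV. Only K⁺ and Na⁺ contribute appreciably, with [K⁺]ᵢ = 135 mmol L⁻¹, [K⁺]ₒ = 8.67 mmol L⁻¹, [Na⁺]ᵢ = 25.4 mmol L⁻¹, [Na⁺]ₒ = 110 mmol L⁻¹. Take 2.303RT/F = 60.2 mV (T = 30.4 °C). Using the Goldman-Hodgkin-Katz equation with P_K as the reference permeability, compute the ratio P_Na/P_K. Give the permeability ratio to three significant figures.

Let α = P_Na/P_K. GHK: Vm = 60.2·log₁₀[(Kₒ + α·Naₒ)/(Kᵢ + α·Naᵢ)].
10^(Vm/60.2) = 10^(-59.0/60.2) = 0.1047
So 0.1047·(Kᵢ + α·Naᵢ) = Kₒ + α·Naₒ → α = (0.1047·135.0 − 8.67) / (110.0 − 0.1047·25.4)
α = (14.13 − 8.67) / (110.0 − 2.659) = 5.464/107.3 = 0.0509

0.0509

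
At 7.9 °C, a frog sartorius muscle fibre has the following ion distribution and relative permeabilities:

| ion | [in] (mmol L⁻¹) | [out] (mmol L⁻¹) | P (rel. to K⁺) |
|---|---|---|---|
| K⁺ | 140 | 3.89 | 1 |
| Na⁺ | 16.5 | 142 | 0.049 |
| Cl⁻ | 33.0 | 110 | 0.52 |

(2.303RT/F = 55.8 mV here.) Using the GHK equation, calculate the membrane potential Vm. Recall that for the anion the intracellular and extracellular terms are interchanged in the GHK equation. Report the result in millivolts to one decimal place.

Vm = 55.8 · log₁₀[(Σ P·[cation]ₒ + Σ P·[anion]ᵢ) / (Σ P·[cation]ᵢ + Σ P·[anion]ₒ)]
Numerator = 1×3.89 + 0.049×142 + 0.52×33.0 = 28.01
Denominator = 1×140 + 0.049×16.5 + 0.52×110 = 198
Vm = 55.8 · log₁₀(0.14145) = 55.8 × (-0.8494) = -47.40 mV

-47.4 mV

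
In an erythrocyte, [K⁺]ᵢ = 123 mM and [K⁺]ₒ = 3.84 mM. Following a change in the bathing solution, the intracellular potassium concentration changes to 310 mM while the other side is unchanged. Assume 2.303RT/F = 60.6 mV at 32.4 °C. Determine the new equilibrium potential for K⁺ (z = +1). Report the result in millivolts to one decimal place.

-115.6 mV

After the shift: [K⁺]_out = 3.84, [K⁺]_in = 310 mM.
E_new = (60.6/1)·log₁₀(3.84/310) = 60.60 · (-1.9070) = -115.57 mV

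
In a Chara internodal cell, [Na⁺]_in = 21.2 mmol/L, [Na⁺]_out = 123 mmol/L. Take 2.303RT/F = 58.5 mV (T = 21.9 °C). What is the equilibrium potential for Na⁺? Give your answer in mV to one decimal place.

E = (58.5/z) · log₁₀([Na⁺]_out/[Na⁺]_in) with z = +1.
= (58.5/1) · log₁₀(123/21.2) = 58.50 · log₁₀(5.802)
= 58.50 · (0.7636) = 44.67 mV

44.7 mV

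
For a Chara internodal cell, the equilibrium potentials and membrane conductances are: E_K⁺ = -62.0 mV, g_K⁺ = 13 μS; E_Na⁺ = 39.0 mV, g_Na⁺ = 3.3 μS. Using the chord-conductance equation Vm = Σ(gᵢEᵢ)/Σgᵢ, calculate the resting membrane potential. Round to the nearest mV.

Σ gᵢEᵢ = 13·(-62.0) + 3.3·(39.0) = -677.30
Σ gᵢ = 13 + 3.3 = 16.3
Vm = -677.30 / 16.3 = -41.55 mV

-42 mV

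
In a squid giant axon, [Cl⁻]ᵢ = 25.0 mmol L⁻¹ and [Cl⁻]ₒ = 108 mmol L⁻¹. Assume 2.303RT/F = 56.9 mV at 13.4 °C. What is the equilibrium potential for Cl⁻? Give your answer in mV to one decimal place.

-36.2 mV

E = (56.9/z) · log₁₀([Cl⁻]_out/[Cl⁻]_in) with z = -1.
For an anion, dividing by z = -1 reverses the sign.
= (56.9/-1) · log₁₀(108/25.0) = -56.90 · log₁₀(4.32)
= -56.90 · (0.6355) = -36.16 mV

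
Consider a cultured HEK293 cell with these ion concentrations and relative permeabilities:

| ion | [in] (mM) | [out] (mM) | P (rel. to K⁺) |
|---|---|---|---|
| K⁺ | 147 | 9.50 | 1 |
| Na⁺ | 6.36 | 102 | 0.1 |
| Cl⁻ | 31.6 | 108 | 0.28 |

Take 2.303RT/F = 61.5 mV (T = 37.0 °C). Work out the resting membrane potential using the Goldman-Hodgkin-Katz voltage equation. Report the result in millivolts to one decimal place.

Vm = 61.5 · log₁₀[(Σ P·[cation]ₒ + Σ P·[anion]ᵢ) / (Σ P·[cation]ᵢ + Σ P·[anion]ₒ)]
Numerator = 1×9.50 + 0.1×102 + 0.28×31.6 = 28.55
Denominator = 1×147 + 0.1×6.36 + 0.28×108 = 177.9
Vm = 61.5 · log₁₀(0.16049) = 61.5 × (-0.7945) = -48.86 mV

-48.9 mV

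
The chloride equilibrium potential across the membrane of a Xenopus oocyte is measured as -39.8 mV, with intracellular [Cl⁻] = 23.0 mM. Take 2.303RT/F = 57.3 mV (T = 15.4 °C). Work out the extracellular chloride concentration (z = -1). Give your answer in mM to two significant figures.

Nernst: E = (57.3/-1) · log₁₀([out]/[in]), so log₁₀([out]/[in]) = -39.8 × -1 / 57.3 = 0.6946.
[out]/[in] = 10^(0.6946) = 4.95.
[out] = 4.95 × 23.0 = 113.8 mM.

110 mM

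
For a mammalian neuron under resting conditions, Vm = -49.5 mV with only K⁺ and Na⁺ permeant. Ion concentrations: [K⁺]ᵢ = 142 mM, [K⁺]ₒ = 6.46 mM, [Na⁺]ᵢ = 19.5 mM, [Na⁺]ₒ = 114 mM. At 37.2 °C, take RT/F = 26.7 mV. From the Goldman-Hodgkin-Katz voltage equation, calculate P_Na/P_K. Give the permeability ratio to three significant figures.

0.142

Let α = P_Na/P_K. GHK: Vm = 26.7·ln[(Kₒ + α·Naₒ)/(Kᵢ + α·Naᵢ)].
e^(Vm/26.7) = e^(-49.5/26.7) = 0.15662
So 0.15662·(Kᵢ + α·Naᵢ) = Kₒ + α·Naₒ → α = (0.15662·142.0 − 6.46) / (114.0 − 0.15662·19.5)
α = (22.24 − 6.46) / (114.0 − 3.054) = 15.78/110.9 = 0.1422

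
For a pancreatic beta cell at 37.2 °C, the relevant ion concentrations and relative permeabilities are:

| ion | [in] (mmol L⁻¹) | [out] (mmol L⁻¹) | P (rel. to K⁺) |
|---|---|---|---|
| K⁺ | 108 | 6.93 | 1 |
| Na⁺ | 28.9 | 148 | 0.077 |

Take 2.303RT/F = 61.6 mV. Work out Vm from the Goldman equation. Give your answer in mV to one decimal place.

Vm = 61.6 · log₁₀[(Σ P·[cation]ₒ + Σ P·[anion]ᵢ) / (Σ P·[cation]ᵢ + Σ P·[anion]ₒ)]
Numerator = 1×6.93 + 0.077×148 = 18.33
Denominator = 1×108 + 0.077×28.9 = 110.2
Vm = 61.6 · log₁₀(0.16626) = 61.6 × (-0.7792) = -48.00 mV

-48.0 mV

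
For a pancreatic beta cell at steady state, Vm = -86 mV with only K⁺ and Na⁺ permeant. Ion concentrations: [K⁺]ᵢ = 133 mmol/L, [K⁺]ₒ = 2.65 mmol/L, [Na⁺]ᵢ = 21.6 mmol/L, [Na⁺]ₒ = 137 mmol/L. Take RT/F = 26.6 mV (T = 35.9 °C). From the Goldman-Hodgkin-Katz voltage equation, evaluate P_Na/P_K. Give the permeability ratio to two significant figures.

Let α = P_Na/P_K. GHK: Vm = 26.6·ln[(Kₒ + α·Naₒ)/(Kᵢ + α·Naᵢ)].
e^(Vm/26.6) = e^(-86.0/26.6) = 0.039436
So 0.039436·(Kᵢ + α·Naᵢ) = Kₒ + α·Naₒ → α = (0.039436·133.0 − 2.65) / (137.0 − 0.039436·21.6)
α = (5.245 − 2.65) / (137.0 − 0.8518) = 2.595/136.1 = 0.01906

0.019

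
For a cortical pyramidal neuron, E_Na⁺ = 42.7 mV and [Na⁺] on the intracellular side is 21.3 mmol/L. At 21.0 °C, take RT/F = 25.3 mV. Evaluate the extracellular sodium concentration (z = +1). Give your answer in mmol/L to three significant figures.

115 mmol/L

Nernst: E = (25.3/1) · ln([out]/[in]), so ln([out]/[in]) = 42.7 × 1 / 25.3 = 1.6877.
[out]/[in] = e^(1.6877) = 5.407.
[out] = 5.407 × 21.3 = 115.2 mmol/L.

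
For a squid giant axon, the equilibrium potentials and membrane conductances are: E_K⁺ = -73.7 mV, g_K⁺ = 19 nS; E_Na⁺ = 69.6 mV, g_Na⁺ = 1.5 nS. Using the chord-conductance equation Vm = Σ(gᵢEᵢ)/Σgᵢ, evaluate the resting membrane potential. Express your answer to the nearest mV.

Σ gᵢEᵢ = 19·(-73.7) + 1.5·(69.6) = -1295.90
Σ gᵢ = 19 + 1.5 = 20.5
Vm = -1295.90 / 20.5 = -63.21 mV

-63 mV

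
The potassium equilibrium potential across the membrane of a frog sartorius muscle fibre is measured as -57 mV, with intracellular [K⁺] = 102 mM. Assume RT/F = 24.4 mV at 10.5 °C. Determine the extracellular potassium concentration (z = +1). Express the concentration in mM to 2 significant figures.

9.9 mM

Nernst: E = (24.4/1) · ln([out]/[in]), so ln([out]/[in]) = -57.0 × 1 / 24.4 = -2.3361.
[out]/[in] = e^(-2.3361) = 0.09671.
[out] = 0.09671 × 102 = 9.864 mM.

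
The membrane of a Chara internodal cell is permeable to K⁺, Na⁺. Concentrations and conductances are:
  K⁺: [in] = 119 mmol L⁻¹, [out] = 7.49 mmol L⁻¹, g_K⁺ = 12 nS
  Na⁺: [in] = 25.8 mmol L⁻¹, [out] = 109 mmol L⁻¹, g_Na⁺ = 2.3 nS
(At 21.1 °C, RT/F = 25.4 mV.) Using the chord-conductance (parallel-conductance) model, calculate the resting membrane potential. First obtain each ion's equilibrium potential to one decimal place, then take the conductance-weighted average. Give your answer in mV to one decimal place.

-53.0 mV

E_K⁺ = (25.4/1)·ln(7.49/119) = -70.2 mV
E_Na⁺ = (25.4/1)·ln(109/25.8) = 36.6 mV
Vm = (Σ gᵢEᵢ)/(Σ gᵢ) = (12·-70.2 + 2.3·36.6) / (12 + 2.3)
= -758.22 / 14.3 = -53.02 mV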